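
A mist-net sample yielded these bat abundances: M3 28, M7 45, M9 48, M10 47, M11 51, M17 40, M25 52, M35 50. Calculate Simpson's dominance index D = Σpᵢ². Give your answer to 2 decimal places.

0.13

Total N = 28+45+48+47+51+40+52+50 = 361, so the proportions are 0.0776, 0.1247, 0.133, 0.1302, 0.1413, 0.1108, 0.144, 0.1385 (working shown to 4 dp, full precision carried).
D = 0.0776² + 0.1247² + 0.133² + 0.1302² + 0.1413² + 0.1108² + 0.144² + 0.1385² = 0.0060 + 0.0155 + 0.0177 + 0.0170 + 0.0200 + 0.0123 + 0.0207 + 0.0192 = 0.1284.
To 2 decimal places, D = 0.13.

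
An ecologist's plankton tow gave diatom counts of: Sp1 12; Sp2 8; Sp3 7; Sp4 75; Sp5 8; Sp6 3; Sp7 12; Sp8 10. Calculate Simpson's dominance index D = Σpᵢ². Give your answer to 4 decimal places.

0.3401

Total N = 12+8+7+75+8+3+12+10 = 135, so the proportions are 0.088889, 0.059259, 0.051852, 0.555556, 0.059259, 0.022222, 0.088889, 0.074074 (working shown to 6 dp, full precision carried).
D = 0.088889² + 0.059259² + 0.051852² + 0.555556² + 0.059259² + 0.022222² + 0.088889² + 0.074074² = 0.007901 + 0.003512 + 0.002689 + 0.308642 + 0.003512 + 0.000494 + 0.007901 + 0.005487 = 0.340137.
To 4 decimal places, D = 0.3401.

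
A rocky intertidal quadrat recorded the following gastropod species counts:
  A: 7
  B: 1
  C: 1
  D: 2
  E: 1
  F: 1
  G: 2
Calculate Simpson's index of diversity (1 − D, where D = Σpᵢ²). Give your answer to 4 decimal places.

0.7289

Total N = 7+1+1+2+1+1+2 = 15, so the proportions are 0.466667, 0.066667, 0.066667, 0.133333, 0.066667, 0.066667, 0.133333 (working shown to 6 dp, full precision carried).
D = 0.466667² + 0.066667² + 0.066667² + 0.133333² + 0.066667² + 0.066667² + 0.133333² = 0.217778 + 0.004444 + 0.004444 + 0.017778 + 0.004444 + 0.004444 + 0.017778 = 0.271111.
So 1 − D = 0.728889, i.e. 0.7289 to 4 decimal places.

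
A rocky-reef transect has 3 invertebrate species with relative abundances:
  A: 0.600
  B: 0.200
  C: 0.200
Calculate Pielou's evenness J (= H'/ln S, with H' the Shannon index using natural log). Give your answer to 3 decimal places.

0.865

H' = −Σ pᵢ ln pᵢ = −((-0.30650) + (-0.32189) + (-0.32189)) = 0.95027 (working shown to 5 dp, full precision carried).
With S = 3 species, ln S = 1.09861, so J = 0.95027/1.09861 = 0.86497, i.e. 0.865 to 3 decimal places.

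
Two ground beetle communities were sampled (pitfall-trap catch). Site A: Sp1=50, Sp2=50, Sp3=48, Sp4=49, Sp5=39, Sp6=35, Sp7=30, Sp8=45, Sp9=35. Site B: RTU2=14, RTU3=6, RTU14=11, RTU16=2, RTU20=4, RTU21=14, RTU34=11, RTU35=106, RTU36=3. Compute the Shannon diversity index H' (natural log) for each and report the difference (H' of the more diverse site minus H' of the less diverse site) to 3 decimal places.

0.795

Site A: N=381, proportions 0.13123, 0.13123, 0.12598, 0.12861, 0.10236, 0.09186, 0.07874, 0.11811, 0.09186, giving H' = 2.18215 (working shown to 5 dp, full precision carried).
Site B: N=171, proportions 0.08187, 0.03509, 0.06433, 0.0117, 0.02339, 0.08187, 0.06433, 0.61988, 0.01754, giving H' = 1.38757.
Difference = |2.18215 − 1.38757| = 0.79458, i.e. 0.795 to 3 decimal places.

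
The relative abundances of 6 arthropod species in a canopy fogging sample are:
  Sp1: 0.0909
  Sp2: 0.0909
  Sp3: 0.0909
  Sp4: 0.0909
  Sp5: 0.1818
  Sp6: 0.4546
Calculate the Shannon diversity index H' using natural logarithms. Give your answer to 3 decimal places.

1.540

Each pᵢ ln pᵢ term (working shown to 5 dp, full precision carried): 0.0909×(-2.39800)=-0.21798, 0.0909×(-2.39800)=-0.21798, 0.0909×(-2.39800)=-0.21798, 0.0909×(-2.39800)=-0.21798, 0.1818×(-1.70485)=-0.30994, 0.4546×(-0.78834)=-0.35838.
Sum = -1.54023, so H' = 1.540.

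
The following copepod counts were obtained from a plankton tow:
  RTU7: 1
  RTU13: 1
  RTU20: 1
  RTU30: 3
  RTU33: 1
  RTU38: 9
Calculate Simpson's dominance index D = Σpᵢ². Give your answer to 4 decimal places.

0.3672

Total N = 1+1+1+3+1+9 = 16, so the proportions are 0.0625, 0.0625, 0.0625, 0.1875, 0.0625, 0.5625 (working shown to 6 dp, full precision carried).
D = 0.0625² + 0.0625² + 0.0625² + 0.1875² + 0.0625² + 0.5625² = 0.003906 + 0.003906 + 0.003906 + 0.035156 + 0.003906 + 0.316406 = 0.367188.
To 4 decimal places, D = 0.3672.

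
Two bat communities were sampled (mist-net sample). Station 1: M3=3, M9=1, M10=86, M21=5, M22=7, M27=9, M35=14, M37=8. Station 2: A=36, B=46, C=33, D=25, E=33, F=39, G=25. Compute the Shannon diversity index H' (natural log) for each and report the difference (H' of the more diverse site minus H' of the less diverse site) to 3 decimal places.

0.654

Station 1: N=133, proportions 0.02256, 0.00752, 0.64662, 0.03759, 0.05263, 0.06767, 0.10526, 0.06015, giving H' = 1.27083 (working shown to 5 dp, full precision carried).
Station 2: N=237, proportions 0.1519, 0.19409, 0.13924, 0.10549, 0.13924, 0.16456, 0.10549, giving H' = 1.92495.
Difference = |1.27083 − 1.92495| = 0.65412, i.e. 0.654 to 3 decimal places.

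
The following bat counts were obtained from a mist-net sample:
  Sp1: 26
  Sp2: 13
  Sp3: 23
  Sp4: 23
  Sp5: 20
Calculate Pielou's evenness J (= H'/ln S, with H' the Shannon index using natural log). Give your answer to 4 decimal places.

Total N = 26+13+23+23+20 = 105, so the proportions are 0.247619, 0.12381, 0.219048, 0.219048, 0.190476 (working shown to 6 dp, full precision carried).
H' = −Σ pᵢ ln pᵢ = −((-0.345642) + (-0.258639) + (-0.332616) + (-0.332616) + (-0.315853)) = 1.585368.
With S = 5 species, ln S = 1.609438, so J = 1.585368/1.609438 = 0.985044, i.e. 0.9850 to 4 decimal places.

0.9850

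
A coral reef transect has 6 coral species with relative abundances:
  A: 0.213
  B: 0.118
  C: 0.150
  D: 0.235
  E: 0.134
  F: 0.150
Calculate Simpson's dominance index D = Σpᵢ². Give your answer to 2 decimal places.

0.18

D = 0.213² + 0.118² + 0.15² + 0.235² + 0.134² + 0.15² = 0.0454 + 0.0139 + 0.0225 + 0.0552 + 0.0180 + 0.0225 = 0.1775 (working shown to 4 dp, full precision carried).
To 2 decimal places, D = 0.18.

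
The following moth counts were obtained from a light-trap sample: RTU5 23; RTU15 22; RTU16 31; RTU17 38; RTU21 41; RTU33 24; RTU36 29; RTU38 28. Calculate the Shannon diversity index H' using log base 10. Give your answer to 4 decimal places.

Total N = 23+22+31+38+41+24+29+28 = 236, so the proportions are 0.097458, 0.09322, 0.131356, 0.161017, 0.173729, 0.101695, 0.122881, 0.118644 (working shown to 6 dp, full precision carried).
Each pᵢ log₁₀ pᵢ term: 0.097458×(-1.011184)=-0.098548, 0.09322×(-1.030489)=-0.096063, 0.131356×(-0.881550)=-0.115797, 0.161017×(-0.793128)=-0.127707, 0.173729×(-0.760128)=-0.132056, 0.101695×(-0.992701)=-0.100953, 0.122881×(-0.910514)=-0.111885, 0.118644×(-0.925754)=-0.109835.
Sum = -0.892843, so H' = 0.8928.

0.8928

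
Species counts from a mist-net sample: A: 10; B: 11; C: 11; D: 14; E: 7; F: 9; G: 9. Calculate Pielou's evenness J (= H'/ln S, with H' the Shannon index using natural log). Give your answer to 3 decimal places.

0.990

Total N = 10+11+11+14+7+9+9 = 71, so the proportions are 0.14085, 0.15493, 0.15493, 0.19718, 0.09859, 0.12676, 0.12676 (working shown to 5 dp, full precision carried).
H' = −Σ pᵢ ln pᵢ = −((-0.27607) + (-0.28891) + (-0.28891) + (-0.32015) + (-0.22841) + (-0.26182) + (-0.26182)) = 1.92609.
With S = 7 species, ln S = 1.94591, so J = 1.92609/1.94591 = 0.98982, i.e. 0.990 to 3 decimal places.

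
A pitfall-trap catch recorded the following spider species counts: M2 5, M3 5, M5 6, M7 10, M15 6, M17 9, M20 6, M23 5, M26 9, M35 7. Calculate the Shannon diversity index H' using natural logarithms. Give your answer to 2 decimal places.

Total N = 5+5+6+10+6+9+6+5+9+7 = 68, so the proportions are 0.0735, 0.0735, 0.0882, 0.1471, 0.0882, 0.1324, 0.0882, 0.0735, 0.1324, 0.1029 (working shown to 4 dp, full precision carried).
Each pᵢ ln pᵢ term: 0.0735×(-2.6101)=-0.1919, 0.0735×(-2.6101)=-0.1919, 0.0882×(-2.4277)=-0.2142, 0.1471×(-1.9169)=-0.2819, 0.0882×(-2.4277)=-0.2142, 0.1324×(-2.0223)=-0.2677, 0.0882×(-2.4277)=-0.2142, 0.0735×(-2.6101)=-0.1919, 0.1324×(-2.0223)=-0.2677, 0.1029×(-2.2736)=-0.2340.
Sum = -2.2696, so H' = 2.27.

2.27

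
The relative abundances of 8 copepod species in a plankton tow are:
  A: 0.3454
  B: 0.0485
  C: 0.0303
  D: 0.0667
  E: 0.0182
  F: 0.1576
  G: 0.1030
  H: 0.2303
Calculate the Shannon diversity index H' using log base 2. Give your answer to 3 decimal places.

2.506

Each pᵢ log₂ pᵢ term (working shown to 5 dp, full precision carried): 0.3454×(-1.53366)=-0.52973, 0.0485×(-4.36587)=-0.21174, 0.0303×(-5.04454)=-0.15285, 0.0667×(-3.90617)=-0.26054, 0.0182×(-5.77992)=-0.10519, 0.1576×(-2.66566)=-0.42011, 0.103×(-3.27928)=-0.33777, 0.2303×(-2.11841)=-0.48787.
Sum = -2.50580, so H' = 2.506.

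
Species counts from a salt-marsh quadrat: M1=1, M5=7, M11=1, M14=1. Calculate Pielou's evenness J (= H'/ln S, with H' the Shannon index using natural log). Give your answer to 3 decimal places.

Total N = 1+7+1+1 = 10, so the proportions are 0.1, 0.7, 0.1, 0.1 (working shown to 5 dp, full precision carried).
H' = −Σ pᵢ ln pᵢ = −((-0.23026) + (-0.24967) + (-0.23026) + (-0.23026)) = 0.94045.
With S = 4 species, ln S = 1.38629, so J = 0.94045/1.38629 = 0.67839, i.e. 0.678 to 3 decimal places.

0.678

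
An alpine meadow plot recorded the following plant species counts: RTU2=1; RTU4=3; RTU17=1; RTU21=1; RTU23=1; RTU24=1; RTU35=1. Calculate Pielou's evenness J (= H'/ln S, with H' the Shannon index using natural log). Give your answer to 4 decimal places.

Total N = 1+3+1+1+1+1+1 = 9, so the proportions are 0.111111, 0.333333, 0.111111, 0.111111, 0.111111, 0.111111, 0.111111 (working shown to 6 dp, full precision carried).
H' = −Σ pᵢ ln pᵢ = −((-0.244136) + (-0.366204) + (-0.244136) + (-0.244136) + (-0.244136) + (-0.244136) + (-0.244136)) = 1.831020.
With S = 7 species, ln S = 1.945910, so J = 1.831020/1.945910 = 0.940958, i.e. 0.9410 to 4 decimal places.

0.9410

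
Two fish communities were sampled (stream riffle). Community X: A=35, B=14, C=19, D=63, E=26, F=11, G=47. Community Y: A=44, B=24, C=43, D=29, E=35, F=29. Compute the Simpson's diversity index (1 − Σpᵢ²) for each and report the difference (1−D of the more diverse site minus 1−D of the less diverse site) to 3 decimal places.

Community X: N=215, proportions 0.16279, 0.06512, 0.08837, 0.29302, 0.12093, 0.05116, 0.2186, giving 1−D = 0.81056 (working shown to 5 dp, full precision carried).
Community Y: N=204, proportions 0.21569, 0.11765, 0.21078, 0.14216, 0.17157, 0.14216, giving 1−D = 0.82536.
Difference = |0.81056 − 0.82536| = 0.01480, i.e. 0.015 to 3 decimal places.

0.015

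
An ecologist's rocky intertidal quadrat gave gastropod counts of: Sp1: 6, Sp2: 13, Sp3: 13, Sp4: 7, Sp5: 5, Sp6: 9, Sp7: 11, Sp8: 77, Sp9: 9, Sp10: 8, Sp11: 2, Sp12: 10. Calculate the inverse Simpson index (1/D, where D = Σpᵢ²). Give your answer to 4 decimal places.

Total N = 6+13+13+7+5+9+11+77+9+8+2+10 = 170, so the proportions are 0.03529412, 0.07647059, 0.07647059, 0.04117647, 0.02941176, 0.05294118, 0.06470588, 0.45294118, 0.05294118, 0.04705882, 0.01176471, 0.05882353 (working shown to 8 dp, full precision carried).
D = 0.03529412² + 0.07647059² + 0.07647059² + 0.04117647² + 0.02941176² + 0.05294118² + 0.06470588² + 0.45294118² + 0.05294118² + 0.04705882² + 0.01176471² + 0.05882353² = 0.00124567 + 0.00584775 + 0.00584775 + 0.00169550 + 0.00086505 + 0.00280277 + 0.00418685 + 0.20515571 + 0.00280277 + 0.00221453 + 0.00013841 + 0.00346021 = 0.23626298.
So 1/D = 4.232572, i.e. 4.2326 to 4 decimal places.

4.2326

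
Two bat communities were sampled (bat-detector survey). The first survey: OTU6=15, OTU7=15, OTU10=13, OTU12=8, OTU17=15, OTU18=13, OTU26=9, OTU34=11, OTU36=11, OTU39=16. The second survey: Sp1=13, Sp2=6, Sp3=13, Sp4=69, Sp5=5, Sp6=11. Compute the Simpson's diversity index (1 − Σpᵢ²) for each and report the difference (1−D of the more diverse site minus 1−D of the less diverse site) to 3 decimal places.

0.281

The first survey: N=126, proportions 0.119048, 0.119048, 0.103175, 0.063492, 0.119048, 0.103175, 0.071429, 0.087302, 0.087302, 0.126984, giving 1−D = 0.895692 (working shown to 6 dp, full precision carried).
The second survey: N=117, proportions 0.111111, 0.051282, 0.111111, 0.589744, 0.042735, 0.094017, giving 1−D = 0.614216.
Difference = |0.895692 − 0.614216| = 0.281476, i.e. 0.281 to 3 decimal places.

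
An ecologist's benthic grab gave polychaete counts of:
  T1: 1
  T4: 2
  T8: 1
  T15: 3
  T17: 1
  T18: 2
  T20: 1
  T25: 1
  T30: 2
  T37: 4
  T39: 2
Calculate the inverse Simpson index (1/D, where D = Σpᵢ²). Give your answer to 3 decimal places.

Total N = 1+2+1+3+1+2+1+1+2+4+2 = 20, so the proportions are 0.05, 0.1, 0.05, 0.15, 0.05, 0.1, 0.05, 0.05, 0.1, 0.2, 0.1 (working shown to 7 dp, full precision carried).
D = 0.05² + 0.1² + 0.05² + 0.15² + 0.05² + 0.1² + 0.05² + 0.05² + 0.1² + 0.2² + 0.1² = 0.0025000 + 0.0100000 + 0.0025000 + 0.0225000 + 0.0025000 + 0.0100000 + 0.0025000 + 0.0025000 + 0.0100000 + 0.0400000 + 0.0100000 = 0.1150000.
So 1/D = 8.69565, i.e. 8.696 to 3 decimal places.

8.696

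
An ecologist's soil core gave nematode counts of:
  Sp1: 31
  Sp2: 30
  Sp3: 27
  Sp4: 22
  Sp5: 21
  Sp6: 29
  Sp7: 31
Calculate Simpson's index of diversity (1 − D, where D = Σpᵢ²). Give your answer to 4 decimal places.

Total N = 31+30+27+22+21+29+31 = 191, so the proportions are 0.162304, 0.157068, 0.141361, 0.115183, 0.109948, 0.151832, 0.162304 (working shown to 6 dp, full precision carried).
D = 0.162304² + 0.157068² + 0.141361² + 0.115183² + 0.109948² + 0.151832² + 0.162304² = 0.026342 + 0.024670 + 0.019983 + 0.013267 + 0.012088 + 0.023053 + 0.026342 = 0.145747.
So 1 − D = 0.854253, i.e. 0.8543 to 4 decimal places.

0.8543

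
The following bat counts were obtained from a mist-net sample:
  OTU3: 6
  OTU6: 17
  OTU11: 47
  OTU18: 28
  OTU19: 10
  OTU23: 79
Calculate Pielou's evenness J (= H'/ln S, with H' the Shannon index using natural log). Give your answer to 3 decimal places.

Total N = 6+17+47+28+10+79 = 187, so the proportions are 0.03209, 0.09091, 0.25134, 0.14973, 0.05348, 0.42246 (working shown to 5 dp, full precision carried).
H' = −Σ pᵢ ln pᵢ = −((-0.11035) + (-0.21799) + (-0.34709) + (-0.28433) + (-0.15661) + (-0.36402)) = 1.48038.
With S = 6 species, ln S = 1.79176, so J = 1.48038/1.79176 = 0.82622, i.e. 0.826 to 3 decimal places.

0.826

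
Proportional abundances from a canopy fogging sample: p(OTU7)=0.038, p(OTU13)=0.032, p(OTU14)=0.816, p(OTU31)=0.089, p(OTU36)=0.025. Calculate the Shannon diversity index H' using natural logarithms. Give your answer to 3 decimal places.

Each pᵢ ln pᵢ term (working shown to 5 dp, full precision carried): 0.038×(-3.27017)=-0.12427, 0.032×(-3.44202)=-0.11014, 0.816×(-0.20334)=-0.16593, 0.089×(-2.41912)=-0.21530, 0.025×(-3.68888)=-0.09222.
Sum = -0.70786, so H' = 0.708.

0.708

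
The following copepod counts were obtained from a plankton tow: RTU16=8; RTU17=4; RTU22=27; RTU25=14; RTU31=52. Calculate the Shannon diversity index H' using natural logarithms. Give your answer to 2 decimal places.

Total N = 8+4+27+14+52 = 105, so the proportions are 0.0762, 0.0381, 0.2571, 0.1333, 0.4952 (working shown to 4 dp, full precision carried).
Each pᵢ ln pᵢ term: 0.0762×(-2.5745)=-0.1962, 0.0381×(-3.2677)=-0.1245, 0.2571×(-1.3581)=-0.3492, 0.1333×(-2.0149)=-0.2687, 0.4952×(-0.7027)=-0.3480.
Sum = -1.2865, so H' = 1.29.

1.29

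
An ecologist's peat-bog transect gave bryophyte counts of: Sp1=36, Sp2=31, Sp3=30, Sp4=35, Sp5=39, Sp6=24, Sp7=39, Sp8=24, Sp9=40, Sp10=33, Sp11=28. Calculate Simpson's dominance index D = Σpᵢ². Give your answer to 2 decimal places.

0.09

Total N = 36+31+30+35+39+24+39+24+40+33+28 = 359, so the proportions are 0.1003, 0.0864, 0.0836, 0.0975, 0.1086, 0.0669, 0.1086, 0.0669, 0.1114, 0.0919, 0.078 (working shown to 4 dp, full precision carried).
D = 0.1003² + 0.0864² + 0.0836² + 0.0975² + 0.1086² + 0.0669² + 0.1086² + 0.0669² + 0.1114² + 0.0919² + 0.078² = 0.0101 + 0.0075 + 0.0070 + 0.0095 + 0.0118 + 0.0045 + 0.0118 + 0.0045 + 0.0124 + 0.0084 + 0.0061 = 0.0935.
To 2 decimal places, D = 0.09.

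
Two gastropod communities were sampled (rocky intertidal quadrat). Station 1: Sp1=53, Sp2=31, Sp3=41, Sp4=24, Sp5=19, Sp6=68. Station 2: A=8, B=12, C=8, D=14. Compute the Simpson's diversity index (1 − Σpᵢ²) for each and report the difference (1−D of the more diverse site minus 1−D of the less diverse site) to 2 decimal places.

0.07

Station 1: N=236, proportions 0.2246, 0.1314, 0.1737, 0.1017, 0.0805, 0.2881, giving 1−D = 0.8023 (working shown to 4 dp, full precision carried).
Station 2: N=42, proportions 0.1905, 0.2857, 0.1905, 0.3333, giving 1−D = 0.7347.
Difference = |0.8023 − 0.7347| = 0.0676, i.e. 0.07 to 2 decimal places.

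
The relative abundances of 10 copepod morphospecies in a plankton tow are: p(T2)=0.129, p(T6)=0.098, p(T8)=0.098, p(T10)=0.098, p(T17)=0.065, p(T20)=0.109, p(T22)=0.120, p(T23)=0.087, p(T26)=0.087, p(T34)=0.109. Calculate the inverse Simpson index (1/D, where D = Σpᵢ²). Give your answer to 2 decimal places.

9.71

D = 0.129² + 0.098² + 0.098² + 0.098² + 0.065² + 0.109² + 0.12² + 0.087² + 0.087² + 0.109² = 0.016641 + 0.009604 + 0.009604 + 0.009604 + 0.004225 + 0.011881 + 0.014400 + 0.007569 + 0.007569 + 0.011881 = 0.102978 (working shown to 6 dp, full precision carried).
So 1/D = 9.7108, i.e. 9.71 to 2 decimal places.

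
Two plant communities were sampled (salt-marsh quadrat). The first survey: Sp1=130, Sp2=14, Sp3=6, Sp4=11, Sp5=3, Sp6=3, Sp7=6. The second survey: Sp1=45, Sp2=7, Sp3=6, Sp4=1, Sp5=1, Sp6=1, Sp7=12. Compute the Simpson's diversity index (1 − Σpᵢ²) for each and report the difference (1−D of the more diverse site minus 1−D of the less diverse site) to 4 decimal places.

0.1547

The first survey: N=173, proportions 0.751445, 0.080925, 0.034682, 0.063584, 0.017341, 0.017341, 0.034682, giving 1−D = 0.421731 (working shown to 6 dp, full precision carried).
The second survey: N=73, proportions 0.616438, 0.09589, 0.082192, 0.013699, 0.013699, 0.013699, 0.164384, giving 1−D = 0.576468.
Difference = |0.421731 − 0.576468| = 0.154737, i.e. 0.1547 to 4 decimal places.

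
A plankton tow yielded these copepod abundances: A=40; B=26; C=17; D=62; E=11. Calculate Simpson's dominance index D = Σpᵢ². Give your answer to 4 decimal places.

Total N = 40+26+17+62+11 = 156, so the proportions are 0.25641, 0.166667, 0.108974, 0.397436, 0.070513 (working shown to 6 dp, full precision carried).
D = 0.25641² + 0.166667² + 0.108974² + 0.397436² + 0.070513² = 0.065746 + 0.027778 + 0.011875 + 0.157955 + 0.004972 = 0.268327.
To 4 decimal places, D = 0.2683.

0.2683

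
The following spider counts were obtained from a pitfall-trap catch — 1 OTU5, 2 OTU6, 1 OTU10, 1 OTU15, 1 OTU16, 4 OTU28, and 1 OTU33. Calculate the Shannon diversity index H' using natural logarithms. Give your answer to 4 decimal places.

1.7678

Total N = 1+2+1+1+1+4+1 = 11, so the proportions are 0.090909, 0.181818, 0.090909, 0.090909, 0.090909, 0.363636, 0.090909 (working shown to 6 dp, full precision carried).
Each pᵢ ln pᵢ term: 0.090909×(-2.397895)=-0.217990, 0.181818×(-1.704748)=-0.309954, 0.090909×(-2.397895)=-0.217990, 0.090909×(-2.397895)=-0.217990, 0.090909×(-2.397895)=-0.217990, 0.363636×(-1.011601)=-0.367855, 0.090909×(-2.397895)=-0.217990.
Sum = -1.767761, so H' = 1.7678.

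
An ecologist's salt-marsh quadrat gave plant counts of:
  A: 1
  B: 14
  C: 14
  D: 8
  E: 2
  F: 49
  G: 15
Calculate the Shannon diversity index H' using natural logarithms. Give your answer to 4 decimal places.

1.4965

Total N = 1+14+14+8+2+49+15 = 103, so the proportions are 0.009709, 0.135922, 0.135922, 0.07767, 0.019417, 0.475728, 0.145631 (working shown to 6 dp, full precision carried).
Each pᵢ ln pᵢ term: 0.009709×(-4.634729)=-0.044997, 0.135922×(-1.995672)=-0.271256, 0.135922×(-1.995672)=-0.271256, 0.07767×(-2.555287)=-0.198469, 0.019417×(-3.941582)=-0.076536, 0.475728×(-0.742909)=-0.353423, 0.145631×(-1.926679)=-0.280584.
Sum = -1.496521, so H' = 1.4965.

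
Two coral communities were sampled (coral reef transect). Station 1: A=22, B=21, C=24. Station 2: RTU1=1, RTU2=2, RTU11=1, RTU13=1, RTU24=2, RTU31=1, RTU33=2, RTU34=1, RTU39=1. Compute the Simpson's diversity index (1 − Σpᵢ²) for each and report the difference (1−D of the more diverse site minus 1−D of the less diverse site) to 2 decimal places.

Station 1: N=67, proportions 0.3284, 0.3134, 0.3582, giving 1−D = 0.6656 (working shown to 4 dp, full precision carried).
Station 2: N=12, proportions 0.0833, 0.1667, 0.0833, 0.0833, 0.1667, 0.0833, 0.1667, 0.0833, 0.0833, giving 1−D = 0.8750.
Difference = |0.6656 − 0.8750| = 0.2094, i.e. 0.21 to 2 decimal places.

0.21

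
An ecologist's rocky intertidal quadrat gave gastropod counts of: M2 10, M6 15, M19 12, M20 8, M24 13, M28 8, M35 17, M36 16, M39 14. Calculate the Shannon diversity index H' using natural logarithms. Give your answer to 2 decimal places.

2.16

Total N = 10+15+12+8+13+8+17+16+14 = 113, so the proportions are 0.0885, 0.13274, 0.10619, 0.0708, 0.11504, 0.0708, 0.15044, 0.14159, 0.12389 (working shown to 5 dp, full precision carried).
Each pᵢ ln pᵢ term: 0.0885×(-2.42480)=-0.21458, 0.13274×(-2.01934)=-0.26805, 0.10619×(-2.24248)=-0.23814, 0.0708×(-2.64795)=-0.18747, 0.11504×(-2.16244)=-0.24878, 0.0708×(-2.64795)=-0.18747, 0.15044×(-1.89417)=-0.28496, 0.14159×(-1.95480)=-0.27679, 0.12389×(-2.08833)=-0.25873.
Sum = -2.16497, so H' = 2.16.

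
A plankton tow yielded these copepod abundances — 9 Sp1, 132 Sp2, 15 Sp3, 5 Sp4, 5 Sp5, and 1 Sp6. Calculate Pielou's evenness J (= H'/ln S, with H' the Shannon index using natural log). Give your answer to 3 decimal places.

Total N = 9+132+15+5+5+1 = 167, so the proportions are 0.05389, 0.79042, 0.08982, 0.02994, 0.02994, 0.00599 (working shown to 5 dp, full precision carried).
H' = −Σ pᵢ ln pᵢ = −((-0.15741) + (-0.18590) + (-0.21646) + (-0.10505) + (-0.10505) + (-0.03065)) = 0.80051.
With S = 6 species, ln S = 1.79176, so J = 0.80051/1.79176 = 0.44677, i.e. 0.447 to 3 decimal places.

0.447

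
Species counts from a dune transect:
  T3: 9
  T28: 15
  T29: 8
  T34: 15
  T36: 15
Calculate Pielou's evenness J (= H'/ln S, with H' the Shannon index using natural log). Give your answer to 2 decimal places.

Total N = 9+15+8+15+15 = 62, so the proportions are 0.1452, 0.2419, 0.129, 0.2419, 0.2419 (working shown to 4 dp, full precision carried).
H' = −Σ pᵢ ln pᵢ = −((-0.2801) + (-0.3433) + (-0.2642) + (-0.3433) + (-0.3433)) = 1.5743.
With S = 5 species, ln S = 1.6094, so J = 1.5743/1.6094 = 0.9782, i.e. 0.98 to 2 decimal places.

0.98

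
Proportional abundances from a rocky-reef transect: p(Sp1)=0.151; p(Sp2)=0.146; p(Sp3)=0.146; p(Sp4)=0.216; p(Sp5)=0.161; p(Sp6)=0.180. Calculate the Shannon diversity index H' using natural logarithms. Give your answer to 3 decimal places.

1.781

Each pᵢ ln pᵢ term (working shown to 5 dp, full precision carried): 0.151×(-1.89048)=-0.28546, 0.146×(-1.92415)=-0.28093, 0.146×(-1.92415)=-0.28093, 0.216×(-1.53248)=-0.33102, 0.161×(-1.82635)=-0.29404, 0.18×(-1.71480)=-0.30866.
Sum = -1.78103, so H' = 1.781.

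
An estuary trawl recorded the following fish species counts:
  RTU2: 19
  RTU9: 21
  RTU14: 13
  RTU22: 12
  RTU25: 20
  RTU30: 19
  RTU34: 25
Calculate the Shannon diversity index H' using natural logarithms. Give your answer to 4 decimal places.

1.9189

Total N = 19+21+13+12+20+19+25 = 129, so the proportions are 0.147287, 0.162791, 0.100775, 0.093023, 0.155039, 0.147287, 0.193798 (working shown to 6 dp, full precision carried).
Each pᵢ ln pᵢ term: 0.147287×(-1.915373)=-0.282109, 0.162791×(-1.815290)=-0.295512, 0.100775×(-2.294863)=-0.231265, 0.093023×(-2.374906)=-0.220921, 0.155039×(-1.864080)=-0.289005, 0.147287×(-1.915373)=-0.282109, 0.193798×(-1.640937)=-0.318011.
Sum = -1.918933, so H' = 1.9189.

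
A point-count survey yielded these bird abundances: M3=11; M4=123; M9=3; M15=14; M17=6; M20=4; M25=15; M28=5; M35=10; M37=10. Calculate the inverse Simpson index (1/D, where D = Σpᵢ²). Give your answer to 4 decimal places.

Total N = 11+123+3+14+6+4+15+5+10+10 = 201, so the proportions are 0.0547264, 0.6119403, 0.0149254, 0.0696517, 0.0298507, 0.0199005, 0.0746269, 0.0248756, 0.0497512, 0.0497512 (working shown to 7 dp, full precision carried).
D = 0.0547264² + 0.6119403² + 0.0149254² + 0.0696517² + 0.0298507² + 0.0199005² + 0.0746269² + 0.0248756² + 0.0497512² + 0.0497512² = 0.0029950 + 0.3744709 + 0.0002228 + 0.0048514 + 0.0008911 + 0.0003960 + 0.0055692 + 0.0006188 + 0.0024752 + 0.0024752 = 0.3949655.
So 1/D = 2.531867, i.e. 2.5319 to 4 decimal places.

2.5319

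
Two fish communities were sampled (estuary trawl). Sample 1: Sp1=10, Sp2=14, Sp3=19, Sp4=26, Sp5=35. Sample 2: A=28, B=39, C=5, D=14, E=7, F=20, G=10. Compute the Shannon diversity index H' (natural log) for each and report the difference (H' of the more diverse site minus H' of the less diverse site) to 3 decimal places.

Sample 1: N=104, proportions 0.09615, 0.13462, 0.18269, 0.25, 0.33654, giving H' = 1.51877 (working shown to 5 dp, full precision carried).
Sample 2: N=123, proportions 0.22764, 0.31707, 0.04065, 0.11382, 0.05691, 0.1626, 0.0813, giving H' = 1.74116.
Difference = |1.51877 − 1.74116| = 0.22239, i.e. 0.222 to 3 decimal places.

0.222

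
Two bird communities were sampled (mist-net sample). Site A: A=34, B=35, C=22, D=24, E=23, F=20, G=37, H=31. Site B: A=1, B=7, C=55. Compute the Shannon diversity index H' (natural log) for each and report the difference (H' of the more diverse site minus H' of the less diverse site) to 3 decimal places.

1.626

Site A: N=226, proportions 0.150442, 0.154867, 0.097345, 0.106195, 0.10177, 0.088496, 0.163717, 0.137168, giving H' = 2.054614 (working shown to 6 dp, full precision carried).
Site B: N=63, proportions 0.015873, 0.111111, 0.873016, giving H' = 0.428457.
Difference = |2.054614 − 0.428457| = 1.626157, i.e. 1.626 to 3 decimal places.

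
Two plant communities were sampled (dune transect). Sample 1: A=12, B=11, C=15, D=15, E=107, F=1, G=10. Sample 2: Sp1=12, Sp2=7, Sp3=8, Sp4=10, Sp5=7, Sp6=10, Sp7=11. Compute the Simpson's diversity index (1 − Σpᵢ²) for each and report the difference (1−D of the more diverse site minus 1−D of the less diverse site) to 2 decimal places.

0.27

Sample 1: N=171, proportions 0.0702, 0.0643, 0.0877, 0.0877, 0.6257, 0.0058, 0.0585, giving 1−D = 0.5806 (working shown to 4 dp, full precision carried).
Sample 2: N=65, proportions 0.1846, 0.1077, 0.1231, 0.1538, 0.1077, 0.1538, 0.1692, giving 1−D = 0.8516.
Difference = |0.5806 − 0.8516| = 0.2710, i.e. 0.27 to 2 decimal places.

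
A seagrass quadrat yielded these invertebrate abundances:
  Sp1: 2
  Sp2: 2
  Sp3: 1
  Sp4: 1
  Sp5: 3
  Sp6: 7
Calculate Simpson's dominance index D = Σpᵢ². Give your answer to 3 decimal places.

Total N = 2+2+1+1+3+7 = 16, so the proportions are 0.125, 0.125, 0.0625, 0.0625, 0.1875, 0.4375 (working shown to 5 dp, full precision carried).
D = 0.125² + 0.125² + 0.0625² + 0.0625² + 0.1875² + 0.4375² = 0.01562 + 0.01562 + 0.00391 + 0.00391 + 0.03516 + 0.19141 = 0.26562.
To 3 decimal places, D = 0.266.

0.266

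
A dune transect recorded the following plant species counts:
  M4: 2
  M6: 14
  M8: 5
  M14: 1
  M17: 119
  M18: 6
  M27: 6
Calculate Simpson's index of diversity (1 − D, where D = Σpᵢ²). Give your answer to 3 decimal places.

0.382

Total N = 2+14+5+1+119+6+6 = 153, so the proportions are 0.01307, 0.0915, 0.03268, 0.00654, 0.77778, 0.03922, 0.03922 (working shown to 5 dp, full precision carried).
D = 0.01307² + 0.0915² + 0.03268² + 0.00654² + 0.77778² + 0.03922² + 0.03922² = 0.00017 + 0.00837 + 0.00107 + 0.00004 + 0.60494 + 0.00154 + 0.00154 = 0.61767.
So 1 − D = 0.38233, i.e. 0.382 to 3 decimal places.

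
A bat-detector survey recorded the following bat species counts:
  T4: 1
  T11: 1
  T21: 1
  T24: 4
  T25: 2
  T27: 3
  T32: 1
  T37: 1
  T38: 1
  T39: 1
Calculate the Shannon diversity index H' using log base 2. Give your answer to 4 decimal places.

Total N = 1+1+1+4+2+3+1+1+1+1 = 16, so the proportions are 0.0625, 0.0625, 0.0625, 0.25, 0.125, 0.1875, 0.0625, 0.0625, 0.0625, 0.0625 (working shown to 6 dp, full precision carried).
Each pᵢ log₂ pᵢ term: 0.0625×(-4.000000)=-0.250000, 0.0625×(-4.000000)=-0.250000, 0.0625×(-4.000000)=-0.250000, 0.25×(-2.000000)=-0.500000, 0.125×(-3.000000)=-0.375000, 0.1875×(-2.415037)=-0.452820, 0.0625×(-4.000000)=-0.250000, 0.0625×(-4.000000)=-0.250000, 0.0625×(-4.000000)=-0.250000, 0.0625×(-4.000000)=-0.250000.
Sum = -3.077820, so H' = 3.0778.

3.0778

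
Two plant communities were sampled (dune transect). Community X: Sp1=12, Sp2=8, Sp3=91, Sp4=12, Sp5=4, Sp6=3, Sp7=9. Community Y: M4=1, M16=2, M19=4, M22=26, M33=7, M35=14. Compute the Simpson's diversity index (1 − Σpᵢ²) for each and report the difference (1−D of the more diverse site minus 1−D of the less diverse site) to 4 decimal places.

Community X: N=139, proportions 0.086331, 0.057554, 0.654676, 0.086331, 0.028777, 0.021583, 0.064748, giving 1−D = 0.547694 (working shown to 6 dp, full precision carried).
Community Y: N=54, proportions 0.018519, 0.037037, 0.074074, 0.481481, 0.12963, 0.259259, giving 1−D = 0.676955.
Difference = |0.547694 − 0.676955| = 0.129261, i.e. 0.1293 to 4 decimal places.

0.1293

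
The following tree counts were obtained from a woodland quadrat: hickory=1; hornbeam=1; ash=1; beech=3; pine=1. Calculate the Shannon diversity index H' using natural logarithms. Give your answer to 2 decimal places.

1.48

Total N = 1+1+1+3+1 = 7, so the proportions are 0.1429, 0.1429, 0.1429, 0.4286, 0.1429 (working shown to 4 dp, full precision carried).
Each pᵢ ln pᵢ term: 0.1429×(-1.9459)=-0.2780, 0.1429×(-1.9459)=-0.2780, 0.1429×(-1.9459)=-0.2780, 0.4286×(-0.8473)=-0.3631, 0.1429×(-1.9459)=-0.2780.
Sum = -1.4751, so H' = 1.48.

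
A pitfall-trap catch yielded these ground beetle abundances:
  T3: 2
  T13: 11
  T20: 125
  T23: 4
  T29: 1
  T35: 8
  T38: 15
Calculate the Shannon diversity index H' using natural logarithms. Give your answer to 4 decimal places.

0.9306

Total N = 2+11+125+4+1+8+15 = 166, so the proportions are 0.012048, 0.066265, 0.753012, 0.024096, 0.006024, 0.048193, 0.090361 (working shown to 6 dp, full precision carried).
Each pᵢ ln pᵢ term: 0.012048×(-4.418841)=-0.053239, 0.066265×(-2.714093)=-0.179850, 0.753012×(-0.283674)=-0.213610, 0.024096×(-3.725693)=-0.089776, 0.006024×(-5.111988)=-0.030795, 0.048193×(-3.032546)=-0.146147, 0.090361×(-2.403938)=-0.217223.
Sum = -0.930639, so H' = 0.9306.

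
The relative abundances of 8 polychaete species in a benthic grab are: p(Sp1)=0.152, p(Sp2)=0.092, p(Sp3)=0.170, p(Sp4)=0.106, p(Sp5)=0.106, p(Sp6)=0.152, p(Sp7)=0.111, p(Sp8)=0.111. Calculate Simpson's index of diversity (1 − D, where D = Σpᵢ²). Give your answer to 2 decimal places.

D = 0.152² + 0.092² + 0.17² + 0.106² + 0.106² + 0.152² + 0.111² + 0.111² = 0.0231 + 0.0085 + 0.0289 + 0.0112 + 0.0112 + 0.0231 + 0.0123 + 0.0123 = 0.1307 (working shown to 4 dp, full precision carried).
So 1 − D = 0.8693, i.e. 0.87 to 2 decimal places.

0.87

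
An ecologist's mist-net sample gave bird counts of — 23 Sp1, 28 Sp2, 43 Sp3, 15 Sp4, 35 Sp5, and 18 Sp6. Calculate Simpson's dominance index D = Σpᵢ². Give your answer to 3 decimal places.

0.188

Total N = 23+28+43+15+35+18 = 162, so the proportions are 0.14198, 0.17284, 0.26543, 0.09259, 0.21605, 0.11111 (working shown to 5 dp, full precision carried).
D = 0.14198² + 0.17284² + 0.26543² + 0.09259² + 0.21605² + 0.11111² = 0.02016 + 0.02987 + 0.07045 + 0.00857 + 0.04668 + 0.01235 = 0.18808.
To 3 decimal places, D = 0.188.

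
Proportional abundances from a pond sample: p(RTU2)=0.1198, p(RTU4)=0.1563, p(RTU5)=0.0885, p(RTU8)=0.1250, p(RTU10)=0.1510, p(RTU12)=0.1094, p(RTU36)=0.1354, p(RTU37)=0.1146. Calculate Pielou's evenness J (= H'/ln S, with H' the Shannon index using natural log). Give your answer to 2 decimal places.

H' = −Σ pᵢ ln pᵢ = −((-0.2542) + (-0.2901) + (-0.2146) + (-0.2599) + (-0.2855) + (-0.2421) + (-0.2707) + (-0.2483)) = 2.0653 (working shown to 4 dp, full precision carried).
With S = 8 species, ln S = 2.0794, so J = 2.0653/2.0794 = 0.9932, i.e. 0.99 to 2 decimal places.

0.99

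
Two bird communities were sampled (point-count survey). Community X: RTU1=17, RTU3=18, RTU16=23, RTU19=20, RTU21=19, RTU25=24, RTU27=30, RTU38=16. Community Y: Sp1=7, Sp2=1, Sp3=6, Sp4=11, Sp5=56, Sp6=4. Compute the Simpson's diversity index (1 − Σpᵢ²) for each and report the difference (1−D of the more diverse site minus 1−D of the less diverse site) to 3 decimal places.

Community X: N=167, proportions 0.101796, 0.107784, 0.137725, 0.11976, 0.113772, 0.143713, 0.179641, 0.095808, giving 1−D = 0.869662 (working shown to 6 dp, full precision carried).
Community Y: N=85, proportions 0.082353, 0.011765, 0.070588, 0.129412, 0.658824, 0.047059, giving 1−D = 0.535087.
Difference = |0.869662 − 0.535087| = 0.334575, i.e. 0.335 to 3 decimal places.

0.335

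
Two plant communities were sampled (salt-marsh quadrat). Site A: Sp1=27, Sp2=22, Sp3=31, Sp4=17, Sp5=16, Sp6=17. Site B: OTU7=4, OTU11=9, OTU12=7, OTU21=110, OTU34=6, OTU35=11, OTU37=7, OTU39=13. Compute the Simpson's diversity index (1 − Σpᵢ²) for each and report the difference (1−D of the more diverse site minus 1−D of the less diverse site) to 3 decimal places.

Site A: N=130, proportions 0.207692, 0.169231, 0.238462, 0.130769, 0.123077, 0.130769, giving 1−D = 0.822012 (working shown to 6 dp, full precision carried).
Site B: N=167, proportions 0.023952, 0.053892, 0.041916, 0.658683, 0.035928, 0.065868, 0.041916, 0.077844, giving 1−D = 0.547456.
Difference = |0.822012 − 0.547456| = 0.274556, i.e. 0.275 to 3 decimal places.

0.275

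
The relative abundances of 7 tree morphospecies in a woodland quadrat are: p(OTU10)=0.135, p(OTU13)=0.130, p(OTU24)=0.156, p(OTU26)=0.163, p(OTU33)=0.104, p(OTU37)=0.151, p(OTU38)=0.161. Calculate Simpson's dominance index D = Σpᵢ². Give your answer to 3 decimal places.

D = 0.135² + 0.13² + 0.156² + 0.163² + 0.104² + 0.151² + 0.161² = 0.01823 + 0.01690 + 0.02434 + 0.02657 + 0.01082 + 0.02280 + 0.02592 = 0.14557 (working shown to 5 dp, full precision carried).
To 3 decimal places, D = 0.146.

0.146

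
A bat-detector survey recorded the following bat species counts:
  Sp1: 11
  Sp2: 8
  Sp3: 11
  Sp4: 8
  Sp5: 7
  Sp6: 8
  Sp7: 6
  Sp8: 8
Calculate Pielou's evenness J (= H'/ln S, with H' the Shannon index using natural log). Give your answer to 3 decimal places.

Total N = 11+8+11+8+7+8+6+8 = 67, so the proportions are 0.16418, 0.1194, 0.16418, 0.1194, 0.10448, 0.1194, 0.08955, 0.1194 (working shown to 5 dp, full precision carried).
H' = −Σ pᵢ ln pᵢ = −((-0.29664) + (-0.25376) + (-0.29664) + (-0.25376) + (-0.23599) + (-0.25376) + (-0.21608) + (-0.25376)) = 2.06040.
With S = 8 species, ln S = 2.07944, so J = 2.06040/2.07944 = 0.99084, i.e. 0.991 to 3 decimal places.

0.991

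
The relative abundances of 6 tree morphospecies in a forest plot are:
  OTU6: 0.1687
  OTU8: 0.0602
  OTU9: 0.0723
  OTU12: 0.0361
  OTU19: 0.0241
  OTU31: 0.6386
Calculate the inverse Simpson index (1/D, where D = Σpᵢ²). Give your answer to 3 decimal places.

D = 0.1687² + 0.0602² + 0.0723² + 0.0361² + 0.0241² + 0.6386² = 0.028460 + 0.003624 + 0.005227 + 0.001303 + 0.000581 + 0.407810 = 0.447005 (working shown to 6 dp, full precision carried).
So 1/D = 2.23711, i.e. 2.237 to 3 decimal places.

2.237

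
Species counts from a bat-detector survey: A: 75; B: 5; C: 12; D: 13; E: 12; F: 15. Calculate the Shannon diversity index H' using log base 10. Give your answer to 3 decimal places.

0.589

Total N = 75+5+12+13+12+15 = 132, so the proportions are 0.56818, 0.03788, 0.09091, 0.09848, 0.09091, 0.11364 (working shown to 5 dp, full precision carried).
Each pᵢ log₁₀ pᵢ term: 0.56818×(-0.24551)=-0.13950, 0.03788×(-1.42160)=-0.05385, 0.09091×(-1.04139)=-0.09467, 0.09848×(-1.00663)=-0.09914, 0.09091×(-1.04139)=-0.09467, 0.11364×(-0.94448)=-0.10733.
Sum = -0.58915, so H' = 0.589.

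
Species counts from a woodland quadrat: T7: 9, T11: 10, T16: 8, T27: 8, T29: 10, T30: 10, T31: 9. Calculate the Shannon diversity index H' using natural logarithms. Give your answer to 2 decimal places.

1.94

Total N = 9+10+8+8+10+10+9 = 64, so the proportions are 0.1406, 0.1562, 0.125, 0.125, 0.1562, 0.1562, 0.1406 (working shown to 4 dp, full precision carried).
Each pᵢ ln pᵢ term: 0.1406×(-1.9617)=-0.2759, 0.1562×(-1.8563)=-0.2900, 0.125×(-2.0794)=-0.2599, 0.125×(-2.0794)=-0.2599, 0.1562×(-1.8563)=-0.2900, 0.1562×(-1.8563)=-0.2900, 0.1406×(-1.9617)=-0.2759.
Sum = -1.9417, so H' = 1.94.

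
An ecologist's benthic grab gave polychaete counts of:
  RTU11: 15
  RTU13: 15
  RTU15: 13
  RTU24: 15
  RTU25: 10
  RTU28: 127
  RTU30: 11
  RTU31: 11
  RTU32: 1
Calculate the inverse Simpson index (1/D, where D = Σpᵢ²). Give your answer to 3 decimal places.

2.745

Total N = 15+15+13+15+10+127+11+11+1 = 218, so the proportions are 0.068807, 0.068807, 0.059633, 0.068807, 0.045872, 0.582569, 0.050459, 0.050459, 0.004587 (working shown to 6 dp, full precision carried).
D = 0.068807² + 0.068807² + 0.059633² + 0.068807² + 0.045872² + 0.582569² + 0.050459² + 0.050459² + 0.004587² = 0.004734 + 0.004734 + 0.003556 + 0.004734 + 0.002104 + 0.339386 + 0.002546 + 0.002546 + 0.000021 = 0.364363.
So 1/D = 2.74451, i.e. 2.745 to 3 decimal places.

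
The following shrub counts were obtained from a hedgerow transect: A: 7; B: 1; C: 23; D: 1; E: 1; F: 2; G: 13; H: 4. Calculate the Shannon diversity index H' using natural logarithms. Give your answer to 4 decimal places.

Total N = 7+1+23+1+1+2+13+4 = 52, so the proportions are 0.134615, 0.019231, 0.442308, 0.019231, 0.019231, 0.038462, 0.25, 0.076923 (working shown to 6 dp, full precision carried).
Each pᵢ ln pᵢ term: 0.134615×(-2.005334)=-0.269949, 0.019231×(-3.951244)=-0.075985, 0.442308×(-0.815750)=-0.360812, 0.019231×(-3.951244)=-0.075985, 0.019231×(-3.951244)=-0.075985, 0.038462×(-3.258097)=-0.125311, 0.25×(-1.386294)=-0.346574, 0.076923×(-2.564949)=-0.197304.
Sum = -1.527906, so H' = 1.5279.

1.5279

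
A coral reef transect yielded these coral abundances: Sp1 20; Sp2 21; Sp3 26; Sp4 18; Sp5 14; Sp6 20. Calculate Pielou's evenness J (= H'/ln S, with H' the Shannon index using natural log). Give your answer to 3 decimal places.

Total N = 20+21+26+18+14+20 = 119, so the proportions are 0.16807, 0.17647, 0.21849, 0.15126, 0.11765, 0.16807 (working shown to 5 dp, full precision carried).
H' = −Σ pᵢ ln pᵢ = −((-0.29973) + (-0.30611) + (-0.33233) + (-0.28569) + (-0.25177) + (-0.29973)) = 1.77536.
With S = 6 species, ln S = 1.79176, so J = 1.77536/1.79176 = 0.99085, i.e. 0.991 to 3 decimal places.

0.991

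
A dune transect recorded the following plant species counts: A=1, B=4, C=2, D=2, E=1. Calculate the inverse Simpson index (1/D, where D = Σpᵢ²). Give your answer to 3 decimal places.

Total N = 1+4+2+2+1 = 10, so the proportions are 0.1, 0.4, 0.2, 0.2, 0.1 (working shown to 7 dp, full precision carried).
D = 0.1² + 0.4² + 0.2² + 0.2² + 0.1² = 0.0100000 + 0.1600000 + 0.0400000 + 0.0400000 + 0.0100000 = 0.2600000.
So 1/D = 3.84615, i.e. 3.846 to 3 decimal places.

3.846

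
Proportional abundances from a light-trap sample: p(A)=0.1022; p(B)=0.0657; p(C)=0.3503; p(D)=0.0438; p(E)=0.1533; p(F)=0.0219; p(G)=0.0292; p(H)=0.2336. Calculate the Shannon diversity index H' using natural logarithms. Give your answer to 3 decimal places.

1.730

Each pᵢ ln pᵢ term (working shown to 5 dp, full precision carried): 0.1022×(-2.28082)=-0.23310, 0.0657×(-2.72266)=-0.17888, 0.3503×(-1.04897)=-0.36745, 0.0438×(-3.12812)=-0.13701, 0.1533×(-1.87536)=-0.28749, 0.0219×(-3.82127)=-0.08369, 0.0292×(-3.53359)=-0.10318, 0.2336×(-1.45415)=-0.33969.
Sum = -1.73049, so H' = 1.730.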